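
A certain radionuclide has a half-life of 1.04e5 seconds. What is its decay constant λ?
λ = ln(2)/t½ = 6.665e-6 second⁻¹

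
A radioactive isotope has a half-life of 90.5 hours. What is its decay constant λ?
λ = ln(2)/t½ = 0.007659 hour⁻¹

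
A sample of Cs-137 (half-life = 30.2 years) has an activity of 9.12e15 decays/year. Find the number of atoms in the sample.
N = A/λ = 3.974e17 atoms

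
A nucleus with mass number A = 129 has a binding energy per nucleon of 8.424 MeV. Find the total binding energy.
B.E. = 8.424 × 129 = 1087 MeV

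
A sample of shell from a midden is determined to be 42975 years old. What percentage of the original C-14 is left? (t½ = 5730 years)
N/N₀ = (1/2)^(t/t½) = 0.005524 = 0.552%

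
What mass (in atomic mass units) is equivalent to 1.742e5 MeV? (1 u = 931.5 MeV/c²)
m = E/c² = 187 u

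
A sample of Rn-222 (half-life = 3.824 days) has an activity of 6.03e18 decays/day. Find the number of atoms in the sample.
N = A/λ = 3.327e19 atoms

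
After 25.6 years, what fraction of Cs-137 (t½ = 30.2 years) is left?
N/N₀ = (1/2)^(t/t½) = 0.5557 = 55.6%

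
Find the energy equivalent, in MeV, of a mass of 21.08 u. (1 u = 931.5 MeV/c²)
E = mc² = 19640 MeV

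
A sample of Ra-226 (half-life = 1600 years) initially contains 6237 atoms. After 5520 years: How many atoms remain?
N = N₀(1/2)^(t/t½) = 570.7 atoms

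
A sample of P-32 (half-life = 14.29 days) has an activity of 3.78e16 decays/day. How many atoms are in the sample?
N = A/λ = 7.793e17 atoms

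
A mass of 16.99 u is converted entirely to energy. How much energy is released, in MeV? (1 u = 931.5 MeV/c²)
E = mc² = 15830 MeV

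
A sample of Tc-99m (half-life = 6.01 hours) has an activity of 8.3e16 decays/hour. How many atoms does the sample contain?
N = A/λ = 7.197e17 atoms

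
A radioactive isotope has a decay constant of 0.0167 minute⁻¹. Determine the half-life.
t½ = ln(2)/λ = 41.51 minutes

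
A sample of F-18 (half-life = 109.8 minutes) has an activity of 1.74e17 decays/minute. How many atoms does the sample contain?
N = A/λ = 2.756e19 atoms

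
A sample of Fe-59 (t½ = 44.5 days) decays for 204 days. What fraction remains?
N/N₀ = (1/2)^(t/t½) = 0.04169 = 4.17%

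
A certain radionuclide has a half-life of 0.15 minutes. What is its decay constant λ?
λ = ln(2)/t½ = 4.621 minute⁻¹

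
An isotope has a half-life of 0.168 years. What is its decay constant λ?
λ = ln(2)/t½ = 4.126 year⁻¹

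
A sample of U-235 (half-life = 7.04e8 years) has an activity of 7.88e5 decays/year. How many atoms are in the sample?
N = A/λ = 8.003e14 atoms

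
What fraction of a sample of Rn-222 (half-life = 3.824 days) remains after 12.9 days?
N/N₀ = (1/2)^(t/t½) = 0.09649 = 9.65%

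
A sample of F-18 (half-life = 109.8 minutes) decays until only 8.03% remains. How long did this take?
t = t½ × log₂(N₀/N) = 399.5 minutes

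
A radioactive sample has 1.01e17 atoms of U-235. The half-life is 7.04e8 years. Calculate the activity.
A = λN = 9.944e7 decays/year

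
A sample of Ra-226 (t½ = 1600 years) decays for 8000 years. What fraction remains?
N/N₀ = (1/2)^(t/t½) = 0.03125 = 3.12%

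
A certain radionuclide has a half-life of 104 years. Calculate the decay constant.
λ = ln(2)/t½ = 0.006665 year⁻¹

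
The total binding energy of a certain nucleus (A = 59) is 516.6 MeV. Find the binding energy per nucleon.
B.E./A = 516.6/59 = 8.756 MeV/nucleon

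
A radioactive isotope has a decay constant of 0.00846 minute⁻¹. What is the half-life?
t½ = ln(2)/λ = 81.93 minutes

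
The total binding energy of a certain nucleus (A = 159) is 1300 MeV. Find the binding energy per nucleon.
B.E./A = 1300/159 = 8.176 MeV/nucleon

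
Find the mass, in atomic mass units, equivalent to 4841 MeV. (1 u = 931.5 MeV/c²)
m = E/c² = 5.197 u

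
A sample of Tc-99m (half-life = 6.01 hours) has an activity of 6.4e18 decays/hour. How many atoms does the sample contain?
N = A/λ = 5.549e19 atoms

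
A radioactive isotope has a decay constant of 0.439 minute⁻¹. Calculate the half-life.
t½ = ln(2)/λ = 1.579 minutes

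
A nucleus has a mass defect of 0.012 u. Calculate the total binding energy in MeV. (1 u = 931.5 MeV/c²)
B.E. = Δm × 931.5 = 11.18 MeV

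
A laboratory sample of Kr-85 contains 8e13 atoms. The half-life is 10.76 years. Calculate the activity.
A = λN = 5.154e12 decays/year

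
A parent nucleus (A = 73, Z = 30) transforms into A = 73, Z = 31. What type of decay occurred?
ΔA = 0, ΔZ = +1 ⇒ beta-minus decay (β⁻)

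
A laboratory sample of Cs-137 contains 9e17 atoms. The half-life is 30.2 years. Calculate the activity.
A = λN = 2.066e16 decays/year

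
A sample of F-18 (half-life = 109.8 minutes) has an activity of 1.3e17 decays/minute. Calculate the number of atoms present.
N = A/λ = 2.059e19 atoms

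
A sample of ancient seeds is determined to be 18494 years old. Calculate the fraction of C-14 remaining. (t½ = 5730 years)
N/N₀ = (1/2)^(t/t½) = 0.1068 = 10.7%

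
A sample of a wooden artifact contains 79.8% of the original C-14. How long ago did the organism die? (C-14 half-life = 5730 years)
Age = t½ × log₂(1/ratio) = 1865 years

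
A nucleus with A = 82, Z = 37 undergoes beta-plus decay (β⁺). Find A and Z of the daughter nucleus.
Daughter: A = 82, Z = 36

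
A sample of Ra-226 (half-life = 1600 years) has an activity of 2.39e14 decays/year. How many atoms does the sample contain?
N = A/λ = 5.517e17 atoms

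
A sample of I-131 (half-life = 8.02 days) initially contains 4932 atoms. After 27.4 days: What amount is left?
N = N₀(1/2)^(t/t½) = 461.9 atoms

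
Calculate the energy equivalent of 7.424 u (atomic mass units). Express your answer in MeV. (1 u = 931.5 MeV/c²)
E = mc² = 6915 MeV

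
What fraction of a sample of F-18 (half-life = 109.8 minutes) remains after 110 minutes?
N/N₀ = (1/2)^(t/t½) = 0.4994 = 49.9%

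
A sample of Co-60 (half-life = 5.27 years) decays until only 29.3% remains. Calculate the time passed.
t = t½ × log₂(N₀/N) = 9.333 years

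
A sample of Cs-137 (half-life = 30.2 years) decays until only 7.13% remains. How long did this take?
t = t½ × log₂(N₀/N) = 115.1 years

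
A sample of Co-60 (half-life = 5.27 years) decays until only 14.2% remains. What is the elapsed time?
t = t½ × log₂(N₀/N) = 14.84 years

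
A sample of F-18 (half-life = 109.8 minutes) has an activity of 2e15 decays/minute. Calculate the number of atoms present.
N = A/λ = 3.168e17 atoms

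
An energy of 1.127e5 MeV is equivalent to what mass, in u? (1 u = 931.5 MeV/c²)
m = E/c² = 121 u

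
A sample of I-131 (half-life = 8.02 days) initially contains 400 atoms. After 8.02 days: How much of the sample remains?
N = N₀(1/2)^(t/t½) = 200 atoms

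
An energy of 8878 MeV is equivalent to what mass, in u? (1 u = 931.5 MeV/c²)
m = E/c² = 9.531 u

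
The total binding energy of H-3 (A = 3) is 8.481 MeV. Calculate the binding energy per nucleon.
B.E./A = 8.481/3 = 2.827 MeV/nucleon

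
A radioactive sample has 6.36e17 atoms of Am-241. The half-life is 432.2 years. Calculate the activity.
A = λN = 1.02e15 decays/year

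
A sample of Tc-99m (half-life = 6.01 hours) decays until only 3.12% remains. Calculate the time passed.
t = t½ × log₂(N₀/N) = 30.06 hours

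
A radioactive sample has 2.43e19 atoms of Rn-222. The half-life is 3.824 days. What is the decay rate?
A = λN = 4.405e18 decays/day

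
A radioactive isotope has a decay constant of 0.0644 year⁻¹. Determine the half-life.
t½ = ln(2)/λ = 10.76 years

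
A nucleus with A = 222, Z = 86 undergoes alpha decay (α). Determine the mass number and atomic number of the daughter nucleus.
Daughter: A = 218, Z = 84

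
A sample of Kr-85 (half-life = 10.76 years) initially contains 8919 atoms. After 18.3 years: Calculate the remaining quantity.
N = N₀(1/2)^(t/t½) = 2744 atoms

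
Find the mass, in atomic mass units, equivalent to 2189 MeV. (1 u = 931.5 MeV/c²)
m = E/c² = 2.35 u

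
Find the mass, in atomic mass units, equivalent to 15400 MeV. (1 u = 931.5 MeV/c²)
m = E/c² = 16.53 u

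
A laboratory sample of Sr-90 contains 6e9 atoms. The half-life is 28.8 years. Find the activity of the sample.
A = λN = 1.444e8 decays/year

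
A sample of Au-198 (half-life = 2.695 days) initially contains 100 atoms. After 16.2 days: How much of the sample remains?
N = N₀(1/2)^(t/t½) = 1.55 atoms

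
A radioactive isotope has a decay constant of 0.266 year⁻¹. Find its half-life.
t½ = ln(2)/λ = 2.606 years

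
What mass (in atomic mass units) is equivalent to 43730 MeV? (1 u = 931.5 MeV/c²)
m = E/c² = 46.95 u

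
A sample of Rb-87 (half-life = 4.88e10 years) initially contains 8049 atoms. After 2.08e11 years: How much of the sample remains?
N = N₀(1/2)^(t/t½) = 419.4 atoms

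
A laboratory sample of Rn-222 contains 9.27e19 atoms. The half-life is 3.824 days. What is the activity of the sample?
A = λN = 1.68e19 decays/day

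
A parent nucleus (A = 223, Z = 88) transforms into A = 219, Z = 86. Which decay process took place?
ΔA = -4, ΔZ = -2 ⇒ alpha decay (α)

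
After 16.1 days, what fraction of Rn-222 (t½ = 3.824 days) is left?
N/N₀ = (1/2)^(t/t½) = 0.05402 = 5.4%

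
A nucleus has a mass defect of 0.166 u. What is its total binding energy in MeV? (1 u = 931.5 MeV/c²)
B.E. = Δm × 931.5 = 154.6 MeV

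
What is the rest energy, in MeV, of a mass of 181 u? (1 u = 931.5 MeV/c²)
E = mc² = 1.686e5 MeV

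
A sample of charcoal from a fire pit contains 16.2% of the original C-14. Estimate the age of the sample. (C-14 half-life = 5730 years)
Age = t½ × log₂(1/ratio) = 15050 years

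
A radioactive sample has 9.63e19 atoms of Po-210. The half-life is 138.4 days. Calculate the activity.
A = λN = 4.823e17 decays/day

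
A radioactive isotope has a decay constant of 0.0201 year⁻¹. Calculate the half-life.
t½ = ln(2)/λ = 34.48 years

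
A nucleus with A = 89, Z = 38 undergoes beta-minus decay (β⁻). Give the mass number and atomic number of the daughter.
Daughter: A = 89, Z = 39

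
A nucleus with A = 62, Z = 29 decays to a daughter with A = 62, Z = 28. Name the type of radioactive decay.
ΔA = 0, ΔZ = -1 ⇒ beta-plus decay (β⁺) or electron capture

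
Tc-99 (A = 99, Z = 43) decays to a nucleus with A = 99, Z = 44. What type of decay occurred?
ΔA = 0, ΔZ = +1 ⇒ beta-minus decay (β⁻)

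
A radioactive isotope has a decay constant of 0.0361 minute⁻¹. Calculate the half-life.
t½ = ln(2)/λ = 19.2 minutes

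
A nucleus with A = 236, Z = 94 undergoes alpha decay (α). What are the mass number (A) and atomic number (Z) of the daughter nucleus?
Daughter: A = 232, Z = 92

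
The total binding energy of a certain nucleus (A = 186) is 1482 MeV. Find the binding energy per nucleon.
B.E./A = 1482/186 = 7.968 MeV/nucleon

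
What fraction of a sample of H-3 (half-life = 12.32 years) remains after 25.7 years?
N/N₀ = (1/2)^(t/t½) = 0.2355 = 23.6%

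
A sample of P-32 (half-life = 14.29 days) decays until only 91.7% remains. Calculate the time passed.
t = t½ × log₂(N₀/N) = 1.786 days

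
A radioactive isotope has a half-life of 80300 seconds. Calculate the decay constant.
λ = ln(2)/t½ = 8.632e-6 second⁻¹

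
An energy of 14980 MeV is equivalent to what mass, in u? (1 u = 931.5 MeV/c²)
m = E/c² = 16.08 u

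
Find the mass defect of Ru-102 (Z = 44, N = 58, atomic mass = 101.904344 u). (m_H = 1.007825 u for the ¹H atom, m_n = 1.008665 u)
Δm = Z·m_H + N·m_n − M = 0.9425 u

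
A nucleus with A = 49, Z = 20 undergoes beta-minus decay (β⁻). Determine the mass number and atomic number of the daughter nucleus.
Daughter: A = 49, Z = 21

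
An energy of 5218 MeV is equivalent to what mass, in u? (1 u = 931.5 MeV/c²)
m = E/c² = 5.602 u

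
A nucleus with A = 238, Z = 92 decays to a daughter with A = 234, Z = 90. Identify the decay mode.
ΔA = -4, ΔZ = -2 ⇒ alpha decay (α)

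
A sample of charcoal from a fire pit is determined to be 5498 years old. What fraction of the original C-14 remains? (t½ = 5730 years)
N/N₀ = (1/2)^(t/t½) = 0.5142 = 51.4%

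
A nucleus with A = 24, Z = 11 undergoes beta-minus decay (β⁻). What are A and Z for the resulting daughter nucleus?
Daughter: A = 24, Z = 12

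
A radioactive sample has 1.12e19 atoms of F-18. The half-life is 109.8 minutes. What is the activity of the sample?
A = λN = 7.07e16 decays/minute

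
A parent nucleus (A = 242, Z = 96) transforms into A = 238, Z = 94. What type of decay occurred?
ΔA = -4, ΔZ = -2 ⇒ alpha decay (α)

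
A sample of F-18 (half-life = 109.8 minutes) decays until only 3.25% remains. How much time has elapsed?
t = t½ × log₂(N₀/N) = 542.8 minutes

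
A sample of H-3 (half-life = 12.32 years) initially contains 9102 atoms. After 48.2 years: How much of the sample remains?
N = N₀(1/2)^(t/t½) = 604.5 atoms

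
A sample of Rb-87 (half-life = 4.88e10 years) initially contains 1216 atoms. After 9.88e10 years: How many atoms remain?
N = N₀(1/2)^(t/t½) = 298.9 atoms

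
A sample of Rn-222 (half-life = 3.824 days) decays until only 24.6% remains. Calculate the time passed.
t = t½ × log₂(N₀/N) = 7.737 days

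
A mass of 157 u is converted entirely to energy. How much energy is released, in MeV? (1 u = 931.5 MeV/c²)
E = mc² = 1.462e5 MeV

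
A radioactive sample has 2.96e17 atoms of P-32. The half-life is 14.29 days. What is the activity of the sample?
A = λN = 1.436e16 decays/day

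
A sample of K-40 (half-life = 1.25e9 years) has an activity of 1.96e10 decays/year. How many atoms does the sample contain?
N = A/λ = 3.535e19 atoms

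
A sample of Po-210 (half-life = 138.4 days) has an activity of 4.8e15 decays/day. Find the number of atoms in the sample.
N = A/λ = 9.584e17 atoms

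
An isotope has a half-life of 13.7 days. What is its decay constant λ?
λ = ln(2)/t½ = 0.05059 day⁻¹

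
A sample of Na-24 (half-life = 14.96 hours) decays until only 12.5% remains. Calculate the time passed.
t = t½ × log₂(N₀/N) = 44.88 hours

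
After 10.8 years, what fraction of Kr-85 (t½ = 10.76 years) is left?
N/N₀ = (1/2)^(t/t½) = 0.4987 = 49.9%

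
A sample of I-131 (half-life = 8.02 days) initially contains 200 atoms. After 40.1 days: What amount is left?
N = N₀(1/2)^(t/t½) = 6.25 atoms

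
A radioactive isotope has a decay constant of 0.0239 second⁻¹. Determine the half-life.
t½ = ln(2)/λ = 29 seconds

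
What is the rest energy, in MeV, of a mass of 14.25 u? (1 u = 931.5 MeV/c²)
E = mc² = 13270 MeV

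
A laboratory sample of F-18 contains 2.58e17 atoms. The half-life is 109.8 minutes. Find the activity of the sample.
A = λN = 1.629e15 decays/minute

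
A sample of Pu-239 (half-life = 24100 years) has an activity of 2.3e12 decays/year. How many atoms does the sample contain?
N = A/λ = 7.997e16 atoms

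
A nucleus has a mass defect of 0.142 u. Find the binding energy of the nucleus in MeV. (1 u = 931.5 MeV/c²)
B.E. = Δm × 931.5 = 132.3 MeV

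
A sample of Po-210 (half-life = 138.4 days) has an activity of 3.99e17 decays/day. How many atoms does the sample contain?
N = A/λ = 7.967e19 atoms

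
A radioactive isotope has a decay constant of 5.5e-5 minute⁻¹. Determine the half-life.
t½ = ln(2)/λ = 12600 minutes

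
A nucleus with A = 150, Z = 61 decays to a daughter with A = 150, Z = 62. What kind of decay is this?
ΔA = 0, ΔZ = +1 ⇒ beta-minus decay (β⁻)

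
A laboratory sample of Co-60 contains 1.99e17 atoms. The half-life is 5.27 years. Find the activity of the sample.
A = λN = 2.617e16 decays/year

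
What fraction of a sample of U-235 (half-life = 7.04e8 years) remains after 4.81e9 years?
N/N₀ = (1/2)^(t/t½) = 0.008775 = 0.877%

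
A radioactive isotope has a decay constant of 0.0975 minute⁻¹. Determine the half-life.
t½ = ln(2)/λ = 7.109 minutes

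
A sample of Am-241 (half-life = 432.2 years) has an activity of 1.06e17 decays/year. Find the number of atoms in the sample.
N = A/λ = 6.609e19 atoms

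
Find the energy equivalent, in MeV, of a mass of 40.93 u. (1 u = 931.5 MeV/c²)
E = mc² = 38130 MeV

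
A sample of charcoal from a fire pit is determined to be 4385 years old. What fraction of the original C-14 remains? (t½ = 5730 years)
N/N₀ = (1/2)^(t/t½) = 0.5883 = 58.8%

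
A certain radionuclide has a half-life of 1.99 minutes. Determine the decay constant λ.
λ = ln(2)/t½ = 0.3483 minute⁻¹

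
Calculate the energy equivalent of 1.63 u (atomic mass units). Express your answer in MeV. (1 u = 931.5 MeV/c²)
E = mc² = 1518 MeV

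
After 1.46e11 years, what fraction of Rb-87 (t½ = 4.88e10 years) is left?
N/N₀ = (1/2)^(t/t½) = 0.1257 = 12.6%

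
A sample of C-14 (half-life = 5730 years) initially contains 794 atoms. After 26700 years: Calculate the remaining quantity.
N = N₀(1/2)^(t/t½) = 31.41 atoms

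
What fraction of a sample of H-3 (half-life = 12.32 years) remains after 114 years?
N/N₀ = (1/2)^(t/t½) = 0.001639 = 0.164%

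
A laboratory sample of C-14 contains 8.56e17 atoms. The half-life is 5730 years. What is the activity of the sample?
A = λN = 1.035e14 decays/year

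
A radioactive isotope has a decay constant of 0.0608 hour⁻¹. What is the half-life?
t½ = ln(2)/λ = 11.4 hours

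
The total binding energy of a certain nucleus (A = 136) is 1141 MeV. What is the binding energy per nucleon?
B.E./A = 1141/136 = 8.39 MeV/nucleon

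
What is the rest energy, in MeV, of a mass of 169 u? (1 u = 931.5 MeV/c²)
E = mc² = 1.574e5 MeV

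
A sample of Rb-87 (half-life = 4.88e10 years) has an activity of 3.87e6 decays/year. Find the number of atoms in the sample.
N = A/λ = 2.725e17 atoms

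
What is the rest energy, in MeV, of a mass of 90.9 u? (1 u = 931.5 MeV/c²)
E = mc² = 84670 MeV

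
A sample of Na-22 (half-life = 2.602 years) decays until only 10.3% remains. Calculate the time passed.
t = t½ × log₂(N₀/N) = 8.533 years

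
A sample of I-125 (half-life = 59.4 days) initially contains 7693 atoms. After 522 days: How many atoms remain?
N = N₀(1/2)^(t/t½) = 17.41 atoms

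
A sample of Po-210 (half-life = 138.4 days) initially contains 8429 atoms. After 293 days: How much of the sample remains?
N = N₀(1/2)^(t/t½) = 1943 atoms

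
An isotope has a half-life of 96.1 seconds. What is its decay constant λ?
λ = ln(2)/t½ = 0.007213 second⁻¹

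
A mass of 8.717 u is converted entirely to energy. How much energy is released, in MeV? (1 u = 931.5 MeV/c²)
E = mc² = 8120 MeV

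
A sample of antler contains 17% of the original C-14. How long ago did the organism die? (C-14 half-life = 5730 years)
Age = t½ × log₂(1/ratio) = 14650 years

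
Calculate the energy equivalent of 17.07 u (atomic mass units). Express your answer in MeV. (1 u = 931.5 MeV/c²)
E = mc² = 15900 MeV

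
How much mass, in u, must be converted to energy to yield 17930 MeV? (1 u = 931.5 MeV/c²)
m = E/c² = 19.25 u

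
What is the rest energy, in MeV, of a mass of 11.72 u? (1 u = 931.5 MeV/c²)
E = mc² = 10920 MeV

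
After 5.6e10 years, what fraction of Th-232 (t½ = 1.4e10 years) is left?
N/N₀ = (1/2)^(t/t½) = 0.0625 = 6.25%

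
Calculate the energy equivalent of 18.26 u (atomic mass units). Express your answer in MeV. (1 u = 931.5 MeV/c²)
E = mc² = 17010 MeV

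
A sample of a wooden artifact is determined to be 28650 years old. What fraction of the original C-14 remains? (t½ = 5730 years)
N/N₀ = (1/2)^(t/t½) = 0.03125 = 3.12%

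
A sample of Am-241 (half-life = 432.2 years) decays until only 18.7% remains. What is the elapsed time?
t = t½ × log₂(N₀/N) = 1045 years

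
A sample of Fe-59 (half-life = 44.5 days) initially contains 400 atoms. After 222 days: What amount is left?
N = N₀(1/2)^(t/t½) = 12.6 atoms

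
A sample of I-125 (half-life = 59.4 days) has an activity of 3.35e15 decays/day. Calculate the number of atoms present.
N = A/λ = 2.871e17 atoms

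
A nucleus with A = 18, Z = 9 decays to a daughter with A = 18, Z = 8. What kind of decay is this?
ΔA = 0, ΔZ = -1 ⇒ beta-plus decay (β⁺) or electron capture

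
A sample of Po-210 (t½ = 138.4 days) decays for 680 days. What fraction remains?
N/N₀ = (1/2)^(t/t½) = 0.03319 = 3.32%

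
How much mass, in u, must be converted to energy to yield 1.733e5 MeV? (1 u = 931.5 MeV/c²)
m = E/c² = 186 u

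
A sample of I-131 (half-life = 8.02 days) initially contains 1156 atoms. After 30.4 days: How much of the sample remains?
N = N₀(1/2)^(t/t½) = 83.54 atoms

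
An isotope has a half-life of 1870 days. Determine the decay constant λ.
λ = ln(2)/t½ = 3.707e-4 day⁻¹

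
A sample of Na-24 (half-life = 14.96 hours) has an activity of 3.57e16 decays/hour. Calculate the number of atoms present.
N = A/λ = 7.705e17 atoms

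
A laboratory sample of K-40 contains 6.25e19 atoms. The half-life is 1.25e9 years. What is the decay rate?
A = λN = 3.466e10 decays/year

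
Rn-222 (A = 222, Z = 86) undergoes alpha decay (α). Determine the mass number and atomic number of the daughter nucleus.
Daughter: A = 218, Z = 84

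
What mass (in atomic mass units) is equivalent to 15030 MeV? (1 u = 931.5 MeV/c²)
m = E/c² = 16.14 u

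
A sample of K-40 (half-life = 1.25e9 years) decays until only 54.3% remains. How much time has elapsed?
t = t½ × log₂(N₀/N) = 1.101e9 years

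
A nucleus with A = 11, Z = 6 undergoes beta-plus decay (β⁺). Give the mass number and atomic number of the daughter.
Daughter: A = 11, Z = 5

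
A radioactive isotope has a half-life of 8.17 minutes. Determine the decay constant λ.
λ = ln(2)/t½ = 0.08484 minute⁻¹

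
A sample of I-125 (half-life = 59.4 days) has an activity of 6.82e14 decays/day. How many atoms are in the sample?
N = A/λ = 5.844e16 atoms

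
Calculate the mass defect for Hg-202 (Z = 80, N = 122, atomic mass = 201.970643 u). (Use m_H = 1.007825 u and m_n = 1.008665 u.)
Δm = Z·m_H + N·m_n − M = 1.712 u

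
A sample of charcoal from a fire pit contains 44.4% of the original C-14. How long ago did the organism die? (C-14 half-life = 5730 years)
Age = t½ × log₂(1/ratio) = 6712 years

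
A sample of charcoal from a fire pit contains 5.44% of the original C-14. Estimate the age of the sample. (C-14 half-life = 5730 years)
Age = t½ × log₂(1/ratio) = 24070 years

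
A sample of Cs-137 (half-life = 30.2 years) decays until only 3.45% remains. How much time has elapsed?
t = t½ × log₂(N₀/N) = 146.7 years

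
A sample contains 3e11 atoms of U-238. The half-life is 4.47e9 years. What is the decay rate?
A = λN = 46.52 decays/year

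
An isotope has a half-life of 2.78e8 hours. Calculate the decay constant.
λ = ln(2)/t½ = 2.493e-9 hour⁻¹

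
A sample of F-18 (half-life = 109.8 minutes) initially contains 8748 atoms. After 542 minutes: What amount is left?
N = N₀(1/2)^(t/t½) = 285.7 atoms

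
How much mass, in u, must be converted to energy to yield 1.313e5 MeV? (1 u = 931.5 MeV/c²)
m = E/c² = 141 u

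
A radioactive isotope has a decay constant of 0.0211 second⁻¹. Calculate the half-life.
t½ = ln(2)/λ = 32.85 seconds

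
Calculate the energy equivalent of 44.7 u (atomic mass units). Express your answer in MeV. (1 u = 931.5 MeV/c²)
E = mc² = 41640 MeV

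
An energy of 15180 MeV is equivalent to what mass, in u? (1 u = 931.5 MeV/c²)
m = E/c² = 16.3 u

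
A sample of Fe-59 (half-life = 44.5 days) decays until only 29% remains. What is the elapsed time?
t = t½ × log₂(N₀/N) = 79.47 days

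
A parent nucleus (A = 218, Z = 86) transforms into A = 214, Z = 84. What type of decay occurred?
ΔA = -4, ΔZ = -2 ⇒ alpha decay (α)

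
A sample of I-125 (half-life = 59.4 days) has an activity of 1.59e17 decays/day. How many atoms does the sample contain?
N = A/λ = 1.363e19 atoms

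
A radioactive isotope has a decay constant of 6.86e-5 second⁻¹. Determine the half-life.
t½ = ln(2)/λ = 10100 seconds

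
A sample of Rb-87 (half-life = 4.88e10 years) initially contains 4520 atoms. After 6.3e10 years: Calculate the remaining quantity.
N = N₀(1/2)^(t/t½) = 1847 atoms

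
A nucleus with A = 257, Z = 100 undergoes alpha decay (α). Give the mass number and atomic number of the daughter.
Daughter: A = 253, Z = 98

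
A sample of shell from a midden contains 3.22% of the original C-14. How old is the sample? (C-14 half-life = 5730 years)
Age = t½ × log₂(1/ratio) = 28400 years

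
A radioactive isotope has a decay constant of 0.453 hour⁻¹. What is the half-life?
t½ = ln(2)/λ = 1.53 hours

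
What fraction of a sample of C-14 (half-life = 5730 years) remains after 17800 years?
N/N₀ = (1/2)^(t/t½) = 0.1161 = 11.6%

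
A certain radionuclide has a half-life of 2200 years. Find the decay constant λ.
λ = ln(2)/t½ = 3.151e-4 year⁻¹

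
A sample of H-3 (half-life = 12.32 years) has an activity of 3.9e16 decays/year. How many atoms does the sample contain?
N = A/λ = 6.932e17 atoms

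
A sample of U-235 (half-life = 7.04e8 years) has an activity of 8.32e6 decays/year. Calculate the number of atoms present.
N = A/λ = 8.45e15 atoms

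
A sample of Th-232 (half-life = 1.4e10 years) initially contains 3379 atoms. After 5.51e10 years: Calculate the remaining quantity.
N = N₀(1/2)^(t/t½) = 220.8 atoms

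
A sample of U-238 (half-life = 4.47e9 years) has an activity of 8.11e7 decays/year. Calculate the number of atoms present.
N = A/λ = 5.23e17 atoms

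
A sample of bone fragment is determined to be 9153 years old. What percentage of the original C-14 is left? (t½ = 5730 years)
N/N₀ = (1/2)^(t/t½) = 0.3305 = 33%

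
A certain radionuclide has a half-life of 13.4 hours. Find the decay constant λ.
λ = ln(2)/t½ = 0.05173 hour⁻¹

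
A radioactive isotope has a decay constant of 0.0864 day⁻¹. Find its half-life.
t½ = ln(2)/λ = 8.023 days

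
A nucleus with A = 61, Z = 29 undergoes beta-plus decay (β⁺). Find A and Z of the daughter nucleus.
Daughter: A = 61, Z = 28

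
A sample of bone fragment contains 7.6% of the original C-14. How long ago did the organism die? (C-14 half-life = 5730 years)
Age = t½ × log₂(1/ratio) = 21300 years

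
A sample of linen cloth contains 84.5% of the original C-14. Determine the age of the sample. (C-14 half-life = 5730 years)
Age = t½ × log₂(1/ratio) = 1392 years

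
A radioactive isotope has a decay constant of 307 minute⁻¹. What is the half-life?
t½ = ln(2)/λ = 0.002258 minutes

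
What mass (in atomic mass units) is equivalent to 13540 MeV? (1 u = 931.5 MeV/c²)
m = E/c² = 14.54 u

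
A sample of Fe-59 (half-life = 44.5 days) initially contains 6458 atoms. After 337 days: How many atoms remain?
N = N₀(1/2)^(t/t½) = 33.91 atoms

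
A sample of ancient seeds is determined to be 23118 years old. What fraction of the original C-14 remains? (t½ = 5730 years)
N/N₀ = (1/2)^(t/t½) = 0.06102 = 6.1%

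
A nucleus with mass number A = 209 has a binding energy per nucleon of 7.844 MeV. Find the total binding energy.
B.E. = 7.844 × 209 = 1639 MeV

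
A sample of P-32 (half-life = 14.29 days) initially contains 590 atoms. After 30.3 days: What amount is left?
N = N₀(1/2)^(t/t½) = 135.7 atoms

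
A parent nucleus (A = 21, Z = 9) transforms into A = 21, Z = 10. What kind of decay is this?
ΔA = 0, ΔZ = +1 ⇒ beta-minus decay (β⁻)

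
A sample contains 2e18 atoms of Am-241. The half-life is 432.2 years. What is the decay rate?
A = λN = 3.208e15 decays/year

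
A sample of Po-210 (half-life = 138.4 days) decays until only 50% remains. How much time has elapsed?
t = t½ × log₂(N₀/N) = 138.4 days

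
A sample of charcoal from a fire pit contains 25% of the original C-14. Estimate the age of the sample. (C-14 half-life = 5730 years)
Age = t½ × log₂(1/ratio) = 11460 years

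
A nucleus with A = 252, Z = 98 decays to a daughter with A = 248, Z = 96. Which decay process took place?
ΔA = -4, ΔZ = -2 ⇒ alpha decay (α)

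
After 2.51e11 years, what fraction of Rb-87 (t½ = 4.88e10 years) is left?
N/N₀ = (1/2)^(t/t½) = 0.02829 = 2.83%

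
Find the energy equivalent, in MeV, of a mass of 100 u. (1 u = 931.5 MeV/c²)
E = mc² = 93150 MeV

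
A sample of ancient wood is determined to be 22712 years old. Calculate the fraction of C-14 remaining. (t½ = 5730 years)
N/N₀ = (1/2)^(t/t½) = 0.06409 = 6.41%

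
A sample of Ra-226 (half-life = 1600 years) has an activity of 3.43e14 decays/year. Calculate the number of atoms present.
N = A/λ = 7.918e17 atoms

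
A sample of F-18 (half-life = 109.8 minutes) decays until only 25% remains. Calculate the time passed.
t = t½ × log₂(N₀/N) = 219.6 minutes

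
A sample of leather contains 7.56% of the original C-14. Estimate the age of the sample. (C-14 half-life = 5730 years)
Age = t½ × log₂(1/ratio) = 21350 years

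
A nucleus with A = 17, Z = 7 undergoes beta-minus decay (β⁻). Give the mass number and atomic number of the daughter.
Daughter: A = 17, Z = 8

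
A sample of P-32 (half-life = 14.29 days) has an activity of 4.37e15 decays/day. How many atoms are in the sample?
N = A/λ = 9.009e16 atoms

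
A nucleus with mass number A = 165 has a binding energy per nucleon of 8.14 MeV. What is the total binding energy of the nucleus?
B.E. = 8.14 × 165 = 1343 MeV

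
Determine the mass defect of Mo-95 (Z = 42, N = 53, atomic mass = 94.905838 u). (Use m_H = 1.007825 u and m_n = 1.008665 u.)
Δm = Z·m_H + N·m_n − M = 0.8821 u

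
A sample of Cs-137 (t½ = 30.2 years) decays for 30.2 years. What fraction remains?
N/N₀ = (1/2)^(t/t½) = 0.5 = 50%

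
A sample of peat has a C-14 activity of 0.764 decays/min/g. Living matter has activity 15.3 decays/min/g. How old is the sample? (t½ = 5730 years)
Age = t½ × log₂(A₀/A) = 24780 years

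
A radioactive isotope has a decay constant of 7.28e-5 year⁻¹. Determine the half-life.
t½ = ln(2)/λ = 9521 years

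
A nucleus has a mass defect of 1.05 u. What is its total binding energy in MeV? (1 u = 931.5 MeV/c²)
B.E. = Δm × 931.5 = 978.1 MeV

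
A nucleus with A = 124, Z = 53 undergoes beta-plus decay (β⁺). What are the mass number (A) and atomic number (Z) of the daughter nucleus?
Daughter: A = 124, Z = 52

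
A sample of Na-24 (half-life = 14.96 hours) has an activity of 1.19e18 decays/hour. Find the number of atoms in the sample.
N = A/λ = 2.568e19 atoms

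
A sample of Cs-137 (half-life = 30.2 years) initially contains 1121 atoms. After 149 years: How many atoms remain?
N = N₀(1/2)^(t/t½) = 36.68 atoms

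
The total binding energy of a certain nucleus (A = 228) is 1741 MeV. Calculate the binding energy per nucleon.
B.E./A = 1741/228 = 7.636 MeV/nucleon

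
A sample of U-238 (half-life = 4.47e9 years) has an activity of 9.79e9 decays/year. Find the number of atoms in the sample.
N = A/λ = 6.313e19 atoms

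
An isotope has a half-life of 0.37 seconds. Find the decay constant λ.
λ = ln(2)/t½ = 1.873 second⁻¹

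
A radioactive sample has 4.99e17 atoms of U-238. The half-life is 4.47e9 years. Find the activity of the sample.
A = λN = 7.738e7 decays/year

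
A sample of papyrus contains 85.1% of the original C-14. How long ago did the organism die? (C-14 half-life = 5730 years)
Age = t½ × log₂(1/ratio) = 1334 years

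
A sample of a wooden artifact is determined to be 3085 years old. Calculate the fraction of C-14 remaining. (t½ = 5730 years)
N/N₀ = (1/2)^(t/t½) = 0.6885 = 68.9%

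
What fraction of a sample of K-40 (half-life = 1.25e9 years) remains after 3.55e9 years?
N/N₀ = (1/2)^(t/t½) = 0.1397 = 14%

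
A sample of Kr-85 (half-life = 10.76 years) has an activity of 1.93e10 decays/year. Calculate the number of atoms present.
N = A/λ = 2.996e11 atoms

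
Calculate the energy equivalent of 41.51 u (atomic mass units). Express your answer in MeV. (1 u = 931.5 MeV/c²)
E = mc² = 38670 MeV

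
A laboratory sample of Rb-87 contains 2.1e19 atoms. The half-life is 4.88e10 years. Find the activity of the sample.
A = λN = 2.983e8 decays/year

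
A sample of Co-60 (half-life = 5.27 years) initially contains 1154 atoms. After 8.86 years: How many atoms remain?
N = N₀(1/2)^(t/t½) = 359.8 atoms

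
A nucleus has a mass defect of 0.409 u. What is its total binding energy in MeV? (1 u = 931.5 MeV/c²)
B.E. = Δm × 931.5 = 381 MeV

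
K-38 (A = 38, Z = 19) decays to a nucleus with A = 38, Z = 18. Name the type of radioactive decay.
ΔA = 0, ΔZ = -1 ⇒ beta-plus decay (β⁺) or electron capture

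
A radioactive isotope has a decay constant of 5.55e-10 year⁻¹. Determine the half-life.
t½ = ln(2)/λ = 1.249e9 years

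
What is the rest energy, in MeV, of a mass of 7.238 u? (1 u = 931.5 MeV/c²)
E = mc² = 6742 MeV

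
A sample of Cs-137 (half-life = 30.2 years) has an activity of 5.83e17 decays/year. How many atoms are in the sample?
N = A/λ = 2.54e19 atoms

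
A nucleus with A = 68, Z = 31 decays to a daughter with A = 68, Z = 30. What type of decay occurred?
ΔA = 0, ΔZ = -1 ⇒ beta-plus decay (β⁺) or electron capture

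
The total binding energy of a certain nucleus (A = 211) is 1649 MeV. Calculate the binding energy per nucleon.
B.E./A = 1649/211 = 7.815 MeV/nucleon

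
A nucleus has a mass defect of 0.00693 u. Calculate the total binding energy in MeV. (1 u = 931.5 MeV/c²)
B.E. = Δm × 931.5 = 6.455 MeV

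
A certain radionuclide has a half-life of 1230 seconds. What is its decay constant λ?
λ = ln(2)/t½ = 5.635e-4 second⁻¹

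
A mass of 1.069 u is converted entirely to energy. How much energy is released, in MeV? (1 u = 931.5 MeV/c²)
E = mc² = 995.8 MeV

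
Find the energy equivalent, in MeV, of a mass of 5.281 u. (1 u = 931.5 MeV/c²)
E = mc² = 4919 MeV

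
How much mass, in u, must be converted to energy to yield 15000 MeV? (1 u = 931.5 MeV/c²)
m = E/c² = 16.1 u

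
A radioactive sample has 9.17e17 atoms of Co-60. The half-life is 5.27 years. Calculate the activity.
A = λN = 1.206e17 decays/year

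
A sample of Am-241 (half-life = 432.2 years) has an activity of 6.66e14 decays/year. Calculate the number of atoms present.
N = A/λ = 4.153e17 atoms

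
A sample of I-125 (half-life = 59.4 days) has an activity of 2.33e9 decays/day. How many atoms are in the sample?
N = A/λ = 1.997e11 atoms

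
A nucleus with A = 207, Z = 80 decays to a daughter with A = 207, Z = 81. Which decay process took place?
ΔA = 0, ΔZ = +1 ⇒ beta-minus decay (β⁻)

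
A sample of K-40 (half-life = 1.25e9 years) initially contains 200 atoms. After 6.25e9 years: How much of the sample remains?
N = N₀(1/2)^(t/t½) = 6.25 atoms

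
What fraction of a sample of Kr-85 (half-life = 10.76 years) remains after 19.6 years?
N/N₀ = (1/2)^(t/t½) = 0.2829 = 28.3%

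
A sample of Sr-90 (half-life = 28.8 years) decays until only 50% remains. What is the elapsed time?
t = t½ × log₂(N₀/N) = 28.8 years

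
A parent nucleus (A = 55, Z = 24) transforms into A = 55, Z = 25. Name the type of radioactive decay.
ΔA = 0, ΔZ = +1 ⇒ beta-minus decay (β⁻)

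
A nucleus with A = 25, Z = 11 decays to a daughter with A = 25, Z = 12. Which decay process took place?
ΔA = 0, ΔZ = +1 ⇒ beta-minus decay (β⁻)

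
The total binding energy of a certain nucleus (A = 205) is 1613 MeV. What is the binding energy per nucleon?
B.E./A = 1613/205 = 7.868 MeV/nucleon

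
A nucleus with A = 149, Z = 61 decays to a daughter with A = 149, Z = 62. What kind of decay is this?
ΔA = 0, ΔZ = +1 ⇒ beta-minus decay (β⁻)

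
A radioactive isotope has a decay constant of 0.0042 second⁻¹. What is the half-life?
t½ = ln(2)/λ = 165 seconds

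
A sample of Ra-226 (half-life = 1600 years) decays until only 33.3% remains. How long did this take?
t = t½ × log₂(N₀/N) = 2538 years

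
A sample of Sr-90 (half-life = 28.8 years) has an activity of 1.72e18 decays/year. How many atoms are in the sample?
N = A/λ = 7.147e19 atoms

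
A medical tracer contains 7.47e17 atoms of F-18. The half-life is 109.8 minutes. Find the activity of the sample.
A = λN = 4.716e15 decays/minute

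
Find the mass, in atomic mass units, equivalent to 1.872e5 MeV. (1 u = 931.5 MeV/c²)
m = E/c² = 201 u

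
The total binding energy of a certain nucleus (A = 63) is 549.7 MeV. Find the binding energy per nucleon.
B.E./A = 549.7/63 = 8.725 MeV/nucleon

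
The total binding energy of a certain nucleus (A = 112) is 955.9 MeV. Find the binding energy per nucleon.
B.E./A = 955.9/112 = 8.535 MeV/nucleon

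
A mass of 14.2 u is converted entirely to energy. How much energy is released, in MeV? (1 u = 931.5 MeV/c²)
E = mc² = 13230 MeV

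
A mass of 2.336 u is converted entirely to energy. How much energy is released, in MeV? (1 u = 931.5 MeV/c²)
E = mc² = 2176 MeV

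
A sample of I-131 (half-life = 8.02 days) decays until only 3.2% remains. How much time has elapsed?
t = t½ × log₂(N₀/N) = 39.83 days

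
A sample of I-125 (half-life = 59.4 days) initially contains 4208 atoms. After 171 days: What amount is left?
N = N₀(1/2)^(t/t½) = 572.1 atoms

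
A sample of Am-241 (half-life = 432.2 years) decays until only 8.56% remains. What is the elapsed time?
t = t½ × log₂(N₀/N) = 1533 years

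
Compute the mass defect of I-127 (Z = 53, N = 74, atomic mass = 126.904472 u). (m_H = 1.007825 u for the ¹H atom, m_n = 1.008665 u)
Δm = Z·m_H + N·m_n − M = 1.151 u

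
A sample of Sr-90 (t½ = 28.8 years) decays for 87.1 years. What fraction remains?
N/N₀ = (1/2)^(t/t½) = 0.1229 = 12.3%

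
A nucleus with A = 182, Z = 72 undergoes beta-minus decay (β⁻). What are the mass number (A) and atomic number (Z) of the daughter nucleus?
Daughter: A = 182, Z = 73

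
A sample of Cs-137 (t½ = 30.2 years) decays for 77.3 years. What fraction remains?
N/N₀ = (1/2)^(t/t½) = 0.1696 = 17%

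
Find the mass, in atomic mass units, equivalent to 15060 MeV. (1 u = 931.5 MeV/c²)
m = E/c² = 16.17 u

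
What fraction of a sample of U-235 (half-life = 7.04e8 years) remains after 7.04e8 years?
N/N₀ = (1/2)^(t/t½) = 0.5 = 50%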